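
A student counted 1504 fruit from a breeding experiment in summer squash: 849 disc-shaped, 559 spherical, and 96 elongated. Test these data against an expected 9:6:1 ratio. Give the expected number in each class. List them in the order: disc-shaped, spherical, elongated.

846, 564, 94

Expected counts for N = 1504 under a 9:6:1 ratio (total parts = 16):
  disc-shaped: 1504 × 9/16 = 846
  spherical: 1504 × 6/16 = 564
  elongated: 1504 × 1/16 = 94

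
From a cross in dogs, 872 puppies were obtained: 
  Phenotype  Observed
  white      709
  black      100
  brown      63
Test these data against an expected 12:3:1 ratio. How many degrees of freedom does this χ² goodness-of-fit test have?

A goodness-of-fit test with 3 phenotype classes has df = 3 − 1 = 2.

2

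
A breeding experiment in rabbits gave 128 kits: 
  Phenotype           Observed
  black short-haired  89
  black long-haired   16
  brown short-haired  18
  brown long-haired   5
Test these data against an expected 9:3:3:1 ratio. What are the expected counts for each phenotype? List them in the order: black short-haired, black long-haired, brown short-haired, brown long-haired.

Total ratio parts = 16. Expected numbers out of 128:
  black short-haired: 128 × 9/16 = 72
  black long-haired: 128 × 3/16 = 24
  brown short-haired: 128 × 3/16 = 24
  brown long-haired: 128 × 1/16 = 8

72, 24, 24, 8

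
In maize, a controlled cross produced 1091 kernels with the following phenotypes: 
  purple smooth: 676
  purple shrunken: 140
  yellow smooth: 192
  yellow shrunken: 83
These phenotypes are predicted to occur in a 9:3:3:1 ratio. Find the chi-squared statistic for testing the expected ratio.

The 9:3:3:1 ratio has 16 parts, so with N = 1091 the expected counts are:
  purple smooth: 1091 × 9/16 = 613.6875
  purple shrunken: 1091 × 3/16 = 204.5625
  yellow smooth: 1091 × 3/16 = 204.5625
  yellow shrunken: 1091 × 1/16 = 68.1875
χ² = Σ (O − E)² / E
  purple smooth: (676 − 613.6875)² / 613.6875 = 6.3271
  purple shrunken: (140 − 204.5625)² / 204.5625 = 20.3767
  yellow smooth: (192 − 204.5625)² / 204.5625 = 0.7715
  yellow shrunken: (83 − 68.1875)² / 68.1875 = 3.2177
χ² = 6.3271 + 20.3767 + 0.7715 + 3.2177 = 30.693

30.693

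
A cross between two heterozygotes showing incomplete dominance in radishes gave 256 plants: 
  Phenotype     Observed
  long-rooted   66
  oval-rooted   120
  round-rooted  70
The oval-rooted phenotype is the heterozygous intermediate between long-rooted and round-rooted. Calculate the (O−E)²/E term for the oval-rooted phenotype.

0.500

With incomplete dominance, a heterozygote × heterozygote cross gives a 1:2:1 phenotypic ratio.
The 1:2:1 ratio has 4 parts, so with N = 256 the expected counts are:
  long-rooted: 256 × 1/4 = 64
  oval-rooted: 256 × 2/4 = 128
  round-rooted: 256 × 1/4 = 64
Contribution of oval-rooted: (120 − 128)² / 128 = 0.5000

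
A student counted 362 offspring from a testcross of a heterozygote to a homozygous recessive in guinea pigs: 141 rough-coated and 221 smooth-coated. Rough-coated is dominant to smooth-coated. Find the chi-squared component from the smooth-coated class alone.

A testcross of a heterozygote (Aa × aa) gives a 1:1 phenotypic ratio.
Expected counts for N = 362 under a 1:1 ratio (total parts = 2):
  rough-coated: 362 × 1/2 = 181
  smooth-coated: 362 × 1/2 = 181
Contribution of smooth-coated: (221 − 181)² / 181 = 8.8398

8.840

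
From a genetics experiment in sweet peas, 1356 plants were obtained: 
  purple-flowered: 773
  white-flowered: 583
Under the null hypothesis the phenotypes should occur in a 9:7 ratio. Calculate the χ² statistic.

Expected counts for N = 1356 under a 9:7 ratio (total parts = 16):
  purple-flowered: 1356 × 9/16 = 762.75
  white-flowered: 1356 × 7/16 = 593.25
χ² = Σ (O − E)² / E
  purple-flowered: (773 − 762.75)² / 762.75 = 0.1377
  white-flowered: (583 − 593.25)² / 593.25 = 0.1771
χ² = 0.1377 + 0.1771 = 0.3148 ≈ 0.315

0.315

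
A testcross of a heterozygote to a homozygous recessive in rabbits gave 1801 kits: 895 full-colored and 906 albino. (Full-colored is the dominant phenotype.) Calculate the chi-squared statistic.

0.067

A testcross of a heterozygote (Aa × aa) gives a 1:1 phenotypic ratio.
Total ratio parts = 2. Expected numbers out of 1801:
  full-colored: 1801 × 1/2 = 900.5
  albino: 1801 × 1/2 = 900.5
χ² = Σ (O − E)² / E
  full-colored: (895 − 900.5)² / 900.5 = 0.0336
  albino: (906 − 900.5)² / 900.5 = 0.0336
χ² = 0.0336 + 0.0336 = 0.0672 ≈ 0.067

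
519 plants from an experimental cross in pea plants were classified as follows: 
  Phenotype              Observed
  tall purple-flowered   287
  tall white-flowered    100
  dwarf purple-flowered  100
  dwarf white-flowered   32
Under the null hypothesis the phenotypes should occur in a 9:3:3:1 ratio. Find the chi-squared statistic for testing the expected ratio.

0.238

Total ratio parts = 16. Expected numbers out of 519:
  tall purple-flowered: 519 × 9/16 = 291.9375
  tall white-flowered: 519 × 3/16 = 97.3125
  dwarf purple-flowered: 519 × 3/16 = 97.3125
  dwarf white-flowered: 519 × 1/16 = 32.4375
χ² = Σ (O − E)² / E
  tall purple-flowered: (287 − 291.9375)² / 291.9375 = 0.0835
  tall white-flowered: (100 − 97.3125)² / 97.3125 = 0.0742
  dwarf purple-flowered: (100 − 97.3125)² / 97.3125 = 0.0742
  dwarf white-flowered: (32 − 32.4375)² / 32.4375 = 0.0059
χ² = 0.0835 + 0.0742 + 0.0742 + 0.0059 = 0.2378 ≈ 0.238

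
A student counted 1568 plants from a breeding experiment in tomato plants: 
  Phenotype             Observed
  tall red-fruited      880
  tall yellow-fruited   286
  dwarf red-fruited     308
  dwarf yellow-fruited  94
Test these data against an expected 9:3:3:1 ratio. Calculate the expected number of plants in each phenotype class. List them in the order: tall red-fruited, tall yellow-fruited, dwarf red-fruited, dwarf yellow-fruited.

882, 294, 294, 98

Under the 9:3:3:1 hypothesis (Σ ratio = 16, N = 1568):
  tall red-fruited: 1568 × 9/16 = 882
  tall yellow-fruited: 1568 × 3/16 = 294
  dwarf red-fruited: 1568 × 3/16 = 294
  dwarf yellow-fruited: 1568 × 1/16 = 98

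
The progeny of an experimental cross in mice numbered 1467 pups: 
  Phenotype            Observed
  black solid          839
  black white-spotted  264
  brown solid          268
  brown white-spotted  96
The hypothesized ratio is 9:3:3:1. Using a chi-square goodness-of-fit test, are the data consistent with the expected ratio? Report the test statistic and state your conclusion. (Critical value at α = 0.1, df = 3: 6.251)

Expected counts for N = 1467 under a 9:3:3:1 ratio (total parts = 16):
  black solid: 1467 × 9/16 = 825.1875
  black white-spotted: 1467 × 3/16 = 275.0625
  brown solid: 1467 × 3/16 = 275.0625
  brown white-spotted: 1467 × 1/16 = 91.6875
χ² = Σ (O − E)² / E
  black solid: (839 − 825.1875)² / 825.1875 = 0.2312
  black white-spotted: (264 − 275.0625)² / 275.0625 = 0.4449
  brown solid: (268 − 275.0625)² / 275.0625 = 0.1813
  brown white-spotted: (96 − 91.6875)² / 91.6875 = 0.2028
χ² = 0.2312 + 0.4449 + 0.1813 + 0.2028 = 1.0602 ≈ 1.060
Degrees of freedom = 4 − 1 = 3; critical value at α = 0.1 is 6.251.
Since 1.060 < 6.251, we fail to reject the null hypothesis — the data are consistent with the 9:3:3:1 ratio.

1.060; consistent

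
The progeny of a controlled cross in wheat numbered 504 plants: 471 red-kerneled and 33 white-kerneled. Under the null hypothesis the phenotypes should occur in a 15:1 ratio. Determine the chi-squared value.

0.076

Under the 15:1 hypothesis (Σ ratio = 16, N = 504):
  red-kerneled: 504 × 15/16 = 472.5
  white-kerneled: 504 × 1/16 = 31.5
χ² = Σ (O − E)² / E
  red-kerneled: (471 − 472.5)² / 472.5 = 0.0048
  white-kerneled: (33 − 31.5)² / 31.5 = 0.0714
χ² = 0.0048 + 0.0714 = 0.0762 ≈ 0.076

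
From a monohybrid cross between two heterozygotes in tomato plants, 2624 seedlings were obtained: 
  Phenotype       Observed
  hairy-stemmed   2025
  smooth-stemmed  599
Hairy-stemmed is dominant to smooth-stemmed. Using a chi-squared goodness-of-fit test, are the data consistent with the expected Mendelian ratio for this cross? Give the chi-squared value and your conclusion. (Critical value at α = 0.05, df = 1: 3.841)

For a monohybrid cross between heterozygotes with complete dominance, the expected phenotypic ratio is 3:1.
Expected counts for N = 2624 under a 3:1 ratio (total parts = 4):
  hairy-stemmed: 2624 × 3/4 = 1968
  smooth-stemmed: 2624 × 1/4 = 656
χ² = Σ (O − E)² / E
  hairy-stemmed: (2025 − 1968)² / 1968 = 1.6509
  smooth-stemmed: (599 − 656)² / 656 = 4.9527
χ² = 1.6509 + 4.9527 = 6.6036 ≈ 6.604
Degrees of freedom = 2 − 1 = 1; critical value at α = 0.05 is 3.841.
Since 6.604 > 3.841, we reject the null hypothesis — the data do not fit the 3:1 ratio.

6.604; not consistent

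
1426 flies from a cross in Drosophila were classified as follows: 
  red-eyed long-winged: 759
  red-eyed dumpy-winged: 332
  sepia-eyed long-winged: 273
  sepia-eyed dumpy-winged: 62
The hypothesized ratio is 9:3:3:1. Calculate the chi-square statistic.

26.312

Expected counts for N = 1426 under a 9:3:3:1 ratio (total parts = 16):
  red-eyed long-winged: 1426 × 9/16 = 802.125
  red-eyed dumpy-winged: 1426 × 3/16 = 267.375
  sepia-eyed long-winged: 1426 × 3/16 = 267.375
  sepia-eyed dumpy-winged: 1426 × 1/16 = 89.125
χ² = Σ (O − E)² / E
  red-eyed long-winged: (759 − 802.125)² / 802.125 = 2.3185
  red-eyed dumpy-winged: (332 − 267.375)² / 267.375 = 15.6200
  sepia-eyed long-winged: (273 − 267.375)² / 267.375 = 0.1183
  sepia-eyed dumpy-winged: (62 − 89.125)² / 89.125 = 8.2554
χ² = 2.3185 + 15.6200 + 0.1183 + 8.2554 = 26.3122 ≈ 26.312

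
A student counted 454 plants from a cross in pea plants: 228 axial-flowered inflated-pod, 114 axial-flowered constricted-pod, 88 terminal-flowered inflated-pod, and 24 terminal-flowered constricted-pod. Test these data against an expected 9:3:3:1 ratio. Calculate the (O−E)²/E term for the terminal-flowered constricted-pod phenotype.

0.675

Under the 9:3:3:1 hypothesis (Σ ratio = 16, N = 454):
  axial-flowered inflated-pod: 454 × 9/16 = 255.375
  axial-flowered constricted-pod: 454 × 3/16 = 85.125
  terminal-flowered inflated-pod: 454 × 3/16 = 85.125
  terminal-flowered constricted-pod: 454 × 1/16 = 28.375
Contribution of terminal-flowered constricted-pod: (24 − 28.375)² / 28.375 = 0.6746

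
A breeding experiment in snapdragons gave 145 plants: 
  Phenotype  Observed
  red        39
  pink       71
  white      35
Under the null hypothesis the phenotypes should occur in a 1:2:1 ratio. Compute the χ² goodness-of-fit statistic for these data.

0.283

Expected counts for N = 145 under a 1:2:1 ratio (total parts = 4):
  red: 145 × 1/4 = 36.25
  pink: 145 × 2/4 = 72.5
  white: 145 × 1/4 = 36.25
χ² = Σ (O − E)² / E
  red: (39 − 36.25)² / 36.25 = 0.2086
  pink: (71 − 72.5)² / 72.5 = 0.0310
  white: (35 − 36.25)² / 36.25 = 0.0431
χ² = 0.2086 + 0.0310 + 0.0431 = 0.2827 ≈ 0.283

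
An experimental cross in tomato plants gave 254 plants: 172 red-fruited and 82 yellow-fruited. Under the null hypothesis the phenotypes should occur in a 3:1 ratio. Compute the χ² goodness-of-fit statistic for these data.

7.186

Expected counts for N = 254 under a 3:1 ratio (total parts = 4):
  red-fruited: 254 × 3/4 = 190.5
  yellow-fruited: 254 × 1/4 = 63.5
χ² = Σ (O − E)² / E
  red-fruited: (172 − 190.5)² / 190.5 = 1.7966
  yellow-fruited: (82 − 63.5)² / 63.5 = 5.3898
χ² = 1.7966 + 5.3898 = 7.1864 ≈ 7.186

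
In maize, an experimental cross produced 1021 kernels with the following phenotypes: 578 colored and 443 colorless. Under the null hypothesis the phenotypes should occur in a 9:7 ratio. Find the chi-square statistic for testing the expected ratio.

0.054

The 9:7 ratio has 16 parts, so with N = 1021 the expected counts are:
  colored: 1021 × 9/16 = 574.3125
  colorless: 1021 × 7/16 = 446.6875
χ² = Σ (O − E)² / E
  colored: (578 − 574.3125)² / 574.3125 = 0.0237
  colorless: (443 − 446.6875)² / 446.6875 = 0.0304
χ² = 0.0237 + 0.0304 = 0.0541 ≈ 0.054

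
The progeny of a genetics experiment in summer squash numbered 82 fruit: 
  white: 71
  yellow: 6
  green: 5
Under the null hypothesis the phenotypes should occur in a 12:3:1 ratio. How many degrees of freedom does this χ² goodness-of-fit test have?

2

A goodness-of-fit test with 3 phenotype classes has df = 3 − 1 = 2.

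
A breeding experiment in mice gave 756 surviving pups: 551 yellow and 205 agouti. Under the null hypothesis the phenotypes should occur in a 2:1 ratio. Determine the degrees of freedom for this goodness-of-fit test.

A goodness-of-fit test with 2 phenotype classes has df = 2 − 1 = 1.

1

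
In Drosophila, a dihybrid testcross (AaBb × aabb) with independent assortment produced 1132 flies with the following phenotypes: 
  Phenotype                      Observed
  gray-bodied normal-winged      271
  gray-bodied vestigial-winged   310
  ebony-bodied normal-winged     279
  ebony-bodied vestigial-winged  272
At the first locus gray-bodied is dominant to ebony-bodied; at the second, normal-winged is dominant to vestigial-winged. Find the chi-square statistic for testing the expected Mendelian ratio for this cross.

A dihybrid testcross with independent assortment gives a 1:1:1:1 ratio.
The 1:1:1:1 ratio has 4 parts, so with N = 1132 the expected counts are:
  gray-bodied normal-winged: 1132 × 1/4 = 283
  gray-bodied vestigial-winged: 1132 × 1/4 = 283
  ebony-bodied normal-winged: 1132 × 1/4 = 283
  ebony-bodied vestigial-winged: 1132 × 1/4 = 283
χ² = Σ (O − E)² / E
  gray-bodied normal-winged: (271 − 283)² / 283 = 0.5088
  gray-bodied vestigial-winged: (310 − 283)² / 283 = 2.5760
  ebony-bodied normal-winged: (279 − 283)² / 283 = 0.0565
  ebony-bodied vestigial-winged: (272 − 283)² / 283 = 0.4276
χ² = 0.5088 + 2.5760 + 0.0565 + 0.4276 = 3.5689 ≈ 3.569

3.569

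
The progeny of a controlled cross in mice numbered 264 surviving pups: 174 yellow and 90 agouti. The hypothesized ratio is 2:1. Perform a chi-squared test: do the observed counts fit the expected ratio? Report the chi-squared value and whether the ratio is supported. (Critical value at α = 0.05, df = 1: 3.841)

0.068; consistent

The 2:1 ratio has 3 parts, so with N = 264 the expected counts are:
  yellow: 264 × 2/3 = 176
  agouti: 264 × 1/3 = 88
χ² = Σ (O − E)² / E
  yellow: (174 − 176)² / 176 = 0.0227
  agouti: (90 − 88)² / 88 = 0.0455
χ² = 0.0227 + 0.0455 = 0.0682 ≈ 0.068
Degrees of freedom = 2 − 1 = 1; critical value at α = 0.05 is 3.841.
Since 0.068 < 3.841, we fail to reject the null hypothesis — the data are consistent with the 2:1 ratio.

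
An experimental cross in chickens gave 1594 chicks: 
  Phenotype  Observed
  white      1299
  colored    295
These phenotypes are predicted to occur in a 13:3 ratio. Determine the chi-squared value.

The 13:3 ratio has 16 parts, so with N = 1594 the expected counts are:
  white: 1594 × 13/16 = 1295.125
  colored: 1594 × 3/16 = 298.875
χ² = Σ (O − E)² / E
  white: (1299 − 1295.125)² / 1295.125 = 0.0116
  colored: (295 − 298.875)² / 298.875 = 0.0502
χ² = 0.0116 + 0.0502 = 0.0618 ≈ 0.062

0.062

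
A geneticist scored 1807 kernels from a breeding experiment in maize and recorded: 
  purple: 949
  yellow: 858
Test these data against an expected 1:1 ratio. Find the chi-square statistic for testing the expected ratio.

Total ratio parts = 2. Expected numbers out of 1807:
  purple: 1807 × 1/2 = 903.5
  yellow: 1807 × 1/2 = 903.5
χ² = Σ (O − E)² / E
  purple: (949 − 903.5)² / 903.5 = 2.2914
  yellow: (858 − 903.5)² / 903.5 = 2.2914
χ² = 2.2914 + 2.2914 = 4.5828 ≈ 4.583

4.583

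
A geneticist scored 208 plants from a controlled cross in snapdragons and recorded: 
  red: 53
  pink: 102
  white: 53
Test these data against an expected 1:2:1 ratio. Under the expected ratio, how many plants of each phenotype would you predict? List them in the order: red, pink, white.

Expected counts for N = 208 under a 1:2:1 ratio (total parts = 4):
  red: 208 × 1/4 = 52
  pink: 208 × 2/4 = 104
  white: 208 × 1/4 = 52

52, 104, 52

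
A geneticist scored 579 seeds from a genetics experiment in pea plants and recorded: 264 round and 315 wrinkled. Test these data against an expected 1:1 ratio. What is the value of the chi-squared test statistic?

4.492

The 1:1 ratio has 2 parts, so with N = 579 the expected counts are:
  round: 579 × 1/2 = 289.5
  wrinkled: 579 × 1/2 = 289.5
χ² = Σ (O − E)² / E
  round: (264 − 289.5)² / 289.5 = 2.2461
  wrinkled: (315 − 289.5)² / 289.5 = 2.2461
χ² = 2.2461 + 2.2461 = 4.4922 ≈ 4.492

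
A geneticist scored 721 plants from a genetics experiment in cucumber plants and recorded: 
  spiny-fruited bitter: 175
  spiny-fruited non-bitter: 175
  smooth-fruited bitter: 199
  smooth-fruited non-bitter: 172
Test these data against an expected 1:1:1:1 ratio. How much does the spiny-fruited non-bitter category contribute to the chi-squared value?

0.153

Under the 1:1:1:1 hypothesis (Σ ratio = 4, N = 721):
  spiny-fruited bitter: 721 × 1/4 = 180.25
  spiny-fruited non-bitter: 721 × 1/4 = 180.25
  smooth-fruited bitter: 721 × 1/4 = 180.25
  smooth-fruited non-bitter: 721 × 1/4 = 180.25
Contribution of spiny-fruited non-bitter: (175 − 180.25)² / 180.25 = 0.1529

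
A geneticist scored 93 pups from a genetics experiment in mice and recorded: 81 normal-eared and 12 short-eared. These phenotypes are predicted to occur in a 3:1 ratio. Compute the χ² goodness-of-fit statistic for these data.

Under the 3:1 hypothesis (Σ ratio = 4, N = 93):
  normal-eared: 93 × 3/4 = 69.75
  short-eared: 93 × 1/4 = 23.25
χ² = Σ (O − E)² / E
  normal-eared: (81 − 69.75)² / 69.75 = 1.8145
  short-eared: (12 − 23.25)² / 23.25 = 5.4435
χ² = 1.8145 + 5.4435 = 7.258

7.258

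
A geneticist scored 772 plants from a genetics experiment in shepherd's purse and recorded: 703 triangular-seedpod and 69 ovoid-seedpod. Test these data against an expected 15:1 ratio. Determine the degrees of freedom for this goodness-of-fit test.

1

A goodness-of-fit test with 2 phenotype classes has df = 2 − 1 = 1.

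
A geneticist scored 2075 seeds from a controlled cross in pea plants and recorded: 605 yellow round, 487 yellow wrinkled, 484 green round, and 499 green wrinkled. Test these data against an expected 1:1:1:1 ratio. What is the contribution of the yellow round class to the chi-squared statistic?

The 1:1:1:1 ratio has 4 parts, so with N = 2075 the expected counts are:
  yellow round: 2075 × 1/4 = 518.75
  yellow wrinkled: 2075 × 1/4 = 518.75
  green round: 2075 × 1/4 = 518.75
  green wrinkled: 2075 × 1/4 = 518.75
Contribution of yellow round: (605 − 518.75)² / 518.75 = 14.3404

14.340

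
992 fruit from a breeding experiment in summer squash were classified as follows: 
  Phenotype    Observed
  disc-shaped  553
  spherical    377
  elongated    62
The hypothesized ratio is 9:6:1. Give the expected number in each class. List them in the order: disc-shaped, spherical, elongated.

Under the 9:6:1 hypothesis (Σ ratio = 16, N = 992):
  disc-shaped: 992 × 9/16 = 558
  spherical: 992 × 6/16 = 372
  elongated: 992 × 1/16 = 62

558, 372, 62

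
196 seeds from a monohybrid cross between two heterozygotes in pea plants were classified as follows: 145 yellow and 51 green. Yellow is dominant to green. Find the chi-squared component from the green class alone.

For a monohybrid cross between heterozygotes with complete dominance, the expected phenotypic ratio is 3:1.
Total ratio parts = 4. Expected numbers out of 196:
  yellow: 196 × 3/4 = 147
  green: 196 × 1/4 = 49
Contribution of green: (51 − 49)² / 49 = 0.0816

0.082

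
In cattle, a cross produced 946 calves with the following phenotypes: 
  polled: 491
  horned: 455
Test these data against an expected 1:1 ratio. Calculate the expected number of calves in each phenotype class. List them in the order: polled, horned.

Expected counts for N = 946 under a 1:1 ratio (total parts = 2):
  polled: 946 × 1/2 = 473
  horned: 946 × 1/2 = 473

473, 473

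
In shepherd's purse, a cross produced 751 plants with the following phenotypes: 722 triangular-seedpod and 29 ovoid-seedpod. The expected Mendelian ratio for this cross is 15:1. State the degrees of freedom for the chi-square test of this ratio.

A goodness-of-fit test with 2 phenotype classes has df = 2 − 1 = 1.

1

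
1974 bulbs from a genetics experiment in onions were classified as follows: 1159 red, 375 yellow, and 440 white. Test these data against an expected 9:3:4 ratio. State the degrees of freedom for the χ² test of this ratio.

2

A goodness-of-fit test with 3 phenotype classes has df = 3 − 1 = 2.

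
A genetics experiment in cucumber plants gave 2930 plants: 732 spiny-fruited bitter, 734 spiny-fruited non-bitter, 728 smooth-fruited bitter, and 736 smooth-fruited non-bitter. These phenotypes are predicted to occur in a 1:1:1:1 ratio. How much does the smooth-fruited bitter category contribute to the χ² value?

0.028

Total ratio parts = 4. Expected numbers out of 2930:
  spiny-fruited bitter: 2930 × 1/4 = 732.5
  spiny-fruited non-bitter: 2930 × 1/4 = 732.5
  smooth-fruited bitter: 2930 × 1/4 = 732.5
  smooth-fruited non-bitter: 2930 × 1/4 = 732.5
Contribution of smooth-fruited bitter: (728 − 732.5)² / 732.5 = 0.0276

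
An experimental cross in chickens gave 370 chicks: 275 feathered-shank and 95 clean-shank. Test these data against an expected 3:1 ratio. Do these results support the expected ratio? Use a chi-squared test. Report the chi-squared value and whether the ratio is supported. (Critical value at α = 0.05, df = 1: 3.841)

0.090; consistent

Expected counts for N = 370 under a 3:1 ratio (total parts = 4):
  feathered-shank: 370 × 3/4 = 277.5
  clean-shank: 370 × 1/4 = 92.5
χ² = Σ (O − E)² / E
  feathered-shank: (275 − 277.5)² / 277.5 = 0.0225
  clean-shank: (95 − 92.5)² / 92.5 = 0.0676
χ² = 0.0225 + 0.0676 = 0.0901 ≈ 0.090
Degrees of freedom = 2 − 1 = 1; critical value at α = 0.05 is 3.841.
Since 0.090 < 3.841, we fail to reject the null hypothesis — the data are consistent with the 3:1 ratio.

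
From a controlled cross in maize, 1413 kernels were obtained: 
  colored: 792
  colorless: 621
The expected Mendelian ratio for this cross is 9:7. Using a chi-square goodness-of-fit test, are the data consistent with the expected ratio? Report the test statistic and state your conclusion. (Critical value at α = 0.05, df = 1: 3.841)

The 9:7 ratio has 16 parts, so with N = 1413 the expected counts are:
  colored: 1413 × 9/16 = 794.8125
  colorless: 1413 × 7/16 = 618.1875
χ² = Σ (O − E)² / E
  colored: (792 − 794.8125)² / 794.8125 = 0.0100
  colorless: (621 − 618.1875)² / 618.1875 = 0.0128
χ² = 0.0100 + 0.0128 = 0.0228 ≈ 0.023
Degrees of freedom = 2 − 1 = 1; critical value at α = 0.05 is 3.841.
Since 0.023 < 3.841, we fail to reject the null hypothesis — the data are consistent with the 9:7 ratio.

0.023; consistent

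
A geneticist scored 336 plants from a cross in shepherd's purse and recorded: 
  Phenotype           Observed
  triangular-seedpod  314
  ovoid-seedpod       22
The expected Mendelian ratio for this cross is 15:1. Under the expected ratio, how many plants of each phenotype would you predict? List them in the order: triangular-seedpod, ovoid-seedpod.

The 15:1 ratio has 16 parts, so with N = 336 the expected counts are:
  triangular-seedpod: 336 × 15/16 = 315
  ovoid-seedpod: 336 × 1/16 = 21

315, 21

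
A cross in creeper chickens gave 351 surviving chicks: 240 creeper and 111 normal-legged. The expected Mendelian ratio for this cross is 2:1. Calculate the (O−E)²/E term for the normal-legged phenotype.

Expected counts for N = 351 under a 2:1 ratio (total parts = 3):
  creeper: 351 × 2/3 = 234
  normal-legged: 351 × 1/3 = 117
Contribution of normal-legged: (111 − 117)² / 117 = 0.3077

0.308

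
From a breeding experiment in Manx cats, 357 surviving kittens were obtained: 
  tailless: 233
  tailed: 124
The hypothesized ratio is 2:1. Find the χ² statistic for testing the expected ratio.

Under the 2:1 hypothesis (Σ ratio = 3, N = 357):
  tailless: 357 × 2/3 = 238
  tailed: 357 × 1/3 = 119
χ² = Σ (O − E)² / E
  tailless: (233 − 238)² / 238 = 0.1050
  tailed: (124 − 119)² / 119 = 0.2101
χ² = 0.1050 + 0.2101 = 0.3151 ≈ 0.315

0.315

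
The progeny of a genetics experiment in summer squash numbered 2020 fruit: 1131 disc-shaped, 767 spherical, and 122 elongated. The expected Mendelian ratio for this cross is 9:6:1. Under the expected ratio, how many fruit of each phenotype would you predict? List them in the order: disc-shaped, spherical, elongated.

1136.25, 757.5, 126.25

The 9:6:1 ratio has 16 parts, so with N = 2020 the expected counts are:
  disc-shaped: 2020 × 9/16 = 1136.25
  spherical: 2020 × 6/16 = 757.5
  elongated: 2020 × 1/16 = 126.25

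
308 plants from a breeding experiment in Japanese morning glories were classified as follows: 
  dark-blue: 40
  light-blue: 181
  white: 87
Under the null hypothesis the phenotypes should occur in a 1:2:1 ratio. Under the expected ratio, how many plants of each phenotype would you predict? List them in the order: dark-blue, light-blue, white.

77, 154, 77

The 1:2:1 ratio has 4 parts, so with N = 308 the expected counts are:
  dark-blue: 308 × 1/4 = 77
  light-blue: 308 × 2/4 = 154
  white: 308 × 1/4 = 77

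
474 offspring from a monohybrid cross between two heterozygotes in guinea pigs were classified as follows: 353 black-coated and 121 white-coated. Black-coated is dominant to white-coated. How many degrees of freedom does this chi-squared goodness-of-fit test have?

1

For a monohybrid cross between heterozygotes with complete dominance, the expected phenotypic ratio is 3:1.
A goodness-of-fit test with 2 phenotype classes has df = 2 − 1 = 1.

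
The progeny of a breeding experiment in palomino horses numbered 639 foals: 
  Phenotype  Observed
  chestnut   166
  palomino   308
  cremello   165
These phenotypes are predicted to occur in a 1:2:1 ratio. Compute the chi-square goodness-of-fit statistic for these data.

0.831

Expected counts for N = 639 under a 1:2:1 ratio (total parts = 4):
  chestnut: 639 × 1/4 = 159.75
  palomino: 639 × 2/4 = 319.5
  cremello: 639 × 1/4 = 159.75
χ² = Σ (O − E)² / E
  chestnut: (166 − 159.75)² / 159.75 = 0.2445
  palomino: (308 − 319.5)² / 319.5 = 0.4139
  cremello: (165 − 159.75)² / 159.75 = 0.1725
χ² = 0.2445 + 0.4139 + 0.1725 = 0.8309 ≈ 0.831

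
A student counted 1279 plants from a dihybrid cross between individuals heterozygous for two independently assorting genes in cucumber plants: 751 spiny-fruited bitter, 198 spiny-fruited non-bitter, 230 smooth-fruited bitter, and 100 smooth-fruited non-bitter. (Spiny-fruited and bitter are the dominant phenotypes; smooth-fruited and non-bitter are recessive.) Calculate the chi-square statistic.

14.112

A dihybrid F₂ with independent assortment and complete dominance at both loci gives a 9:3:3:1 phenotypic ratio.
The 9:3:3:1 ratio has 16 parts, so with N = 1279 the expected counts are:
  spiny-fruited bitter: 1279 × 9/16 = 719.4375
  spiny-fruited non-bitter: 1279 × 3/16 = 239.8125
  smooth-fruited bitter: 1279 × 3/16 = 239.8125
  smooth-fruited non-bitter: 1279 × 1/16 = 79.9375
χ² = Σ (O − E)² / E
  spiny-fruited bitter: (751 − 719.4375)² / 719.4375 = 1.3847
  spiny-fruited non-bitter: (198 − 239.8125)² / 239.8125 = 7.2902
  smooth-fruited bitter: (230 − 239.8125)² / 239.8125 = 0.4015
  smooth-fruited non-bitter: (100 − 79.9375)² / 79.9375 = 5.0352
χ² = 1.3847 + 7.2902 + 0.4015 + 5.0352 = 14.1116 ≈ 14.112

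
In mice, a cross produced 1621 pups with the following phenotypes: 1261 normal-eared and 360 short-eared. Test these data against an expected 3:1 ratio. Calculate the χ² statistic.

Total ratio parts = 4. Expected numbers out of 1621:
  normal-eared: 1621 × 3/4 = 1215.75
  short-eared: 1621 × 1/4 = 405.25
χ² = Σ (O − E)² / E
  normal-eared: (1261 − 1215.75)² / 1215.75 = 1.6842
  short-eared: (360 − 405.25)² / 405.25 = 5.0526
χ² = 1.6842 + 5.0526 = 6.7368 ≈ 6.737

6.737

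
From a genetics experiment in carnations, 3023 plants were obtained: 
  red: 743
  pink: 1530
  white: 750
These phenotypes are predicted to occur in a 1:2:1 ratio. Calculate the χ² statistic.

0.485

Under the 1:2:1 hypothesis (Σ ratio = 4, N = 3023):
  red: 3023 × 1/4 = 755.75
  pink: 3023 × 2/4 = 1511.5
  white: 3023 × 1/4 = 755.75
χ² = Σ (O − E)² / E
  red: (743 − 755.75)² / 755.75 = 0.2151
  pink: (1530 − 1511.5)² / 1511.5 = 0.2264
  white: (750 − 755.75)² / 755.75 = 0.0437
χ² = 0.2151 + 0.2264 + 0.0437 = 0.4852 ≈ 0.485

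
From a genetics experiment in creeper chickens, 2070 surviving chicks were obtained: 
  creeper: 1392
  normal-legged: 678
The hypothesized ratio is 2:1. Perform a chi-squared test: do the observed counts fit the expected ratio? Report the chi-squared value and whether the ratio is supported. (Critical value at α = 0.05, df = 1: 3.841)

Total ratio parts = 3. Expected numbers out of 2070:
  creeper: 2070 × 2/3 = 1380
  normal-legged: 2070 × 1/3 = 690
χ² = Σ (O − E)² / E
  creeper: (1392 − 1380)² / 1380 = 0.1043
  normal-legged: (678 − 690)² / 690 = 0.2087
χ² = 0.1043 + 0.2087 = 0.313
Degrees of freedom = 2 − 1 = 1; critical value at α = 0.05 is 3.841.
Since 0.313 < 3.841, we fail to reject the null hypothesis — the data are consistent with the 2:1 ratio.

0.313; consistent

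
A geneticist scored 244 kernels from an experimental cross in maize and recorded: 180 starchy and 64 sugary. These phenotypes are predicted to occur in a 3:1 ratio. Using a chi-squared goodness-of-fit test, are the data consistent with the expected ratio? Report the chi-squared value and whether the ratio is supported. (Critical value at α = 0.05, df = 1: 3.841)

0.197; consistent

Expected counts for N = 244 under a 3:1 ratio (total parts = 4):
  starchy: 244 × 3/4 = 183
  sugary: 244 × 1/4 = 61
χ² = Σ (O − E)² / E
  starchy: (180 − 183)² / 183 = 0.0492
  sugary: (64 − 61)² / 61 = 0.1475
χ² = 0.0492 + 0.1475 = 0.1967 ≈ 0.197
Degrees of freedom = 2 − 1 = 1; critical value at α = 0.05 is 3.841.
Since 0.197 < 3.841, we fail to reject the null hypothesis — the data are consistent with the 3:1 ratio.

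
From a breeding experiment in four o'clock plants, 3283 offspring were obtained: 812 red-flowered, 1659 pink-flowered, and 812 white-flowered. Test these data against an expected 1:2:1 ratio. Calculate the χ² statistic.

The 1:2:1 ratio has 4 parts, so with N = 3283 the expected counts are:
  red-flowered: 3283 × 1/4 = 820.75
  pink-flowered: 3283 × 2/4 = 1641.5
  white-flowered: 3283 × 1/4 = 820.75
χ² = Σ (O − E)² / E
  red-flowered: (812 − 820.75)² / 820.75 = 0.0933
  pink-flowered: (1659 − 1641.5)² / 1641.5 = 0.1866
  white-flowered: (812 − 820.75)² / 820.75 = 0.0933
χ² = 0.0933 + 0.1866 + 0.0933 = 0.3732 ≈ 0.373

0.373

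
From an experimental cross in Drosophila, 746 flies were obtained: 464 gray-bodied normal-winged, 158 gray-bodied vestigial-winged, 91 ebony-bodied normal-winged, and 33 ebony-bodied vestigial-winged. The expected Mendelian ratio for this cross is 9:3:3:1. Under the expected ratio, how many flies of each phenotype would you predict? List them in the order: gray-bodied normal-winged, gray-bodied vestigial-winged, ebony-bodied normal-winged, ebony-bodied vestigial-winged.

Under the 9:3:3:1 hypothesis (Σ ratio = 16, N = 746):
  gray-bodied normal-winged: 746 × 9/16 = 419.625
  gray-bodied vestigial-winged: 746 × 3/16 = 139.875
  ebony-bodied normal-winged: 746 × 3/16 = 139.875
  ebony-bodied vestigial-winged: 746 × 1/16 = 46.625

419.625, 139.875, 139.875, 46.625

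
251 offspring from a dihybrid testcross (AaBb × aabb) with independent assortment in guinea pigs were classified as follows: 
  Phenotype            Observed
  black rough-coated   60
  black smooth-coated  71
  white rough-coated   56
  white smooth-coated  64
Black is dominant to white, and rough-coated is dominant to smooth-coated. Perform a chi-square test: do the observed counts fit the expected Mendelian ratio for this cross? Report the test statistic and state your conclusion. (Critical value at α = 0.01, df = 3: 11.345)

1.956; consistent

A dihybrid testcross with independent assortment gives a 1:1:1:1 ratio.
Expected counts for N = 251 under a 1:1:1:1 ratio (total parts = 4):
  black rough-coated: 251 × 1/4 = 62.75
  black smooth-coated: 251 × 1/4 = 62.75
  white rough-coated: 251 × 1/4 = 62.75
  white smooth-coated: 251 × 1/4 = 62.75
χ² = Σ (O − E)² / E
  black rough-coated: (60 − 62.75)² / 62.75 = 0.1205
  black smooth-coated: (71 − 62.75)² / 62.75 = 1.0847
  white rough-coated: (56 − 62.75)² / 62.75 = 0.7261
  white smooth-coated: (64 − 62.75)² / 62.75 = 0.0249
χ² = 0.1205 + 1.0847 + 0.7261 + 0.0249 = 1.9562 ≈ 1.956
Degrees of freedom = 4 − 1 = 3; critical value at α = 0.01 is 11.345.
Since 1.956 < 11.345, we fail to reject the null hypothesis — the data are consistent with the 1:1:1:1 ratio.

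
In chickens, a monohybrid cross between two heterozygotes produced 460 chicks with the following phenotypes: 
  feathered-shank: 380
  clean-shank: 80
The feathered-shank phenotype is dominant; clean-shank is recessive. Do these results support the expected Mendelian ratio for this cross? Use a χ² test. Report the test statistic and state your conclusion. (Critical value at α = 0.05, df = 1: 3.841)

14.203; not consistent

For a monohybrid cross between heterozygotes with complete dominance, the expected phenotypic ratio is 3:1.
The 3:1 ratio has 4 parts, so with N = 460 the expected counts are:
  feathered-shank: 460 × 3/4 = 345
  clean-shank: 460 × 1/4 = 115
χ² = Σ (O − E)² / E
  feathered-shank: (380 − 345)² / 345 = 3.5507
  clean-shank: (80 − 115)² / 115 = 10.6522
χ² = 3.5507 + 10.6522 = 14.2029 ≈ 14.203
Degrees of freedom = 2 − 1 = 1; critical value at α = 0.05 is 3.841.
Since 14.203 > 3.841, we reject the null hypothesis — the data do not fit the 3:1 ratio.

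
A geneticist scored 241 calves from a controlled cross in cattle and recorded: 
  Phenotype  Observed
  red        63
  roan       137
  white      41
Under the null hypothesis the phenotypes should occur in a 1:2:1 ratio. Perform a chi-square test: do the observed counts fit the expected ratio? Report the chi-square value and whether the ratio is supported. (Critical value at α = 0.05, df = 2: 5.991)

Expected counts for N = 241 under a 1:2:1 ratio (total parts = 4):
  red: 241 × 1/4 = 60.25
  roan: 241 × 2/4 = 120.5
  white: 241 × 1/4 = 60.25
χ² = Σ (O − E)² / E
  red: (63 − 60.25)² / 60.25 = 0.1255
  roan: (137 − 120.5)² / 120.5 = 2.2593
  white: (41 − 60.25)² / 60.25 = 6.1504
χ² = 0.1255 + 2.2593 + 6.1504 = 8.5352 ≈ 8.535
Degrees of freedom = 3 − 1 = 2; critical value at α = 0.05 is 5.991.
Since 8.535 > 5.991, we reject the null hypothesis — the data do not fit the 1:2:1 ratio.

8.535; not consistent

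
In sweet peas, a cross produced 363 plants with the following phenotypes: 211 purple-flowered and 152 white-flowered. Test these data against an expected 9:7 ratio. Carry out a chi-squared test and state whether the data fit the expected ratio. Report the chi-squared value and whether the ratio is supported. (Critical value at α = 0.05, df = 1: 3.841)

0.520; consistent

Expected counts for N = 363 under a 9:7 ratio (total parts = 16):
  purple-flowered: 363 × 9/16 = 204.1875
  white-flowered: 363 × 7/16 = 158.8125
χ² = Σ (O − E)² / E
  purple-flowered: (211 − 204.1875)² / 204.1875 = 0.2273
  white-flowered: (152 − 158.8125)² / 158.8125 = 0.2922
χ² = 0.2273 + 0.2922 = 0.5195 ≈ 0.520
Degrees of freedom = 2 − 1 = 1; critical value at α = 0.05 is 3.841.
Since 0.520 < 3.841, we fail to reject the null hypothesis — the data are consistent with the 9:7 ratio.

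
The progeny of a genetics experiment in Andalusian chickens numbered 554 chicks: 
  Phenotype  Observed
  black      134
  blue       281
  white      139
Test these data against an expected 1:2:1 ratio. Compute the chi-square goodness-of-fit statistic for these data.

The 1:2:1 ratio has 4 parts, so with N = 554 the expected counts are:
  black: 554 × 1/4 = 138.5
  blue: 554 × 2/4 = 277
  white: 554 × 1/4 = 138.5
χ² = Σ (O − E)² / E
  black: (134 − 138.5)² / 138.5 = 0.1462
  blue: (281 − 277)² / 277 = 0.0578
  white: (139 − 138.5)² / 138.5 = 0.0018
χ² = 0.1462 + 0.0578 + 0.0018 = 0.2058 ≈ 0.206

0.206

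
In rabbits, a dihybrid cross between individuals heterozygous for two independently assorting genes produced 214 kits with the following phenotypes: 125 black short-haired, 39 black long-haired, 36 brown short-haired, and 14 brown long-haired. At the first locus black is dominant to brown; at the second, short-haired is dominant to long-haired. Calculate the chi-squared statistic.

A dihybrid F₂ with independent assortment and complete dominance at both loci gives a 9:3:3:1 phenotypic ratio.
The 9:3:3:1 ratio has 16 parts, so with N = 214 the expected counts are:
  black short-haired: 214 × 9/16 = 120.375
  black long-haired: 214 × 3/16 = 40.125
  brown short-haired: 214 × 3/16 = 40.125
  brown long-haired: 214 × 1/16 = 13.375
χ² = Σ (O − E)² / E
  black short-haired: (125 − 120.375)² / 120.375 = 0.1777
  black long-haired: (39 − 40.125)² / 40.125 = 0.0315
  brown short-haired: (36 − 40.125)² / 40.125 = 0.4241
  brown long-haired: (14 − 13.375)² / 13.375 = 0.0292
χ² = 0.1777 + 0.0315 + 0.4241 + 0.0292 = 0.6625 ≈ 0.663

0.663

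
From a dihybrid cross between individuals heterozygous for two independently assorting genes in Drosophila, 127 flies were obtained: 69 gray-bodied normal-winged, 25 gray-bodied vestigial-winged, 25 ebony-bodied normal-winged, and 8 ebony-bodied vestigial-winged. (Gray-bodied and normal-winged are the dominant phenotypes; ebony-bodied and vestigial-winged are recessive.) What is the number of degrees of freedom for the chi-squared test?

3

A dihybrid F₂ with independent assortment and complete dominance at both loci gives a 9:3:3:1 phenotypic ratio.
A goodness-of-fit test with 4 phenotype classes has df = 4 − 1 = 3.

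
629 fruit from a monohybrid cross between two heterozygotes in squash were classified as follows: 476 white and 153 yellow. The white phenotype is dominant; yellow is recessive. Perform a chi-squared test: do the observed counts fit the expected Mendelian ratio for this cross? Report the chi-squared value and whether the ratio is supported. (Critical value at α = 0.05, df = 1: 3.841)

0.153; consistent

For a monohybrid cross between heterozygotes with complete dominance, the expected phenotypic ratio is 3:1.
Under the 3:1 hypothesis (Σ ratio = 4, N = 629):
  white: 629 × 3/4 = 471.75
  yellow: 629 × 1/4 = 157.25
χ² = Σ (O − E)² / E
  white: (476 − 471.75)² / 471.75 = 0.0383
  yellow: (153 − 157.25)² / 157.25 = 0.1149
χ² = 0.0383 + 0.1149 = 0.1532 ≈ 0.153
Degrees of freedom = 2 − 1 = 1; critical value at α = 0.05 is 3.841.
Since 0.153 < 3.841, we fail to reject the null hypothesis — the data are consistent with the 3:1 ratio.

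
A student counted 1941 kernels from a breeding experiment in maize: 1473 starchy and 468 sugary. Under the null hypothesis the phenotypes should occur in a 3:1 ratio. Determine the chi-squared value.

0.818

The 3:1 ratio has 4 parts, so with N = 1941 the expected counts are:
  starchy: 1941 × 3/4 = 1455.75
  sugary: 1941 × 1/4 = 485.25
χ² = Σ (O − E)² / E
  starchy: (1473 − 1455.75)² / 1455.75 = 0.2044
  sugary: (468 − 485.25)² / 485.25 = 0.6132
χ² = 0.2044 + 0.6132 = 0.8176 ≈ 0.818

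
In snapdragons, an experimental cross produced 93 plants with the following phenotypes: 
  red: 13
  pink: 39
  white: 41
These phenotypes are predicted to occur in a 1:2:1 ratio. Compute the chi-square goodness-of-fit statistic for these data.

19.280

The 1:2:1 ratio has 4 parts, so with N = 93 the expected counts are:
  red: 93 × 1/4 = 23.25
  pink: 93 × 2/4 = 46.5
  white: 93 × 1/4 = 23.25
χ² = Σ (O − E)² / E
  red: (13 − 23.25)² / 23.25 = 4.5188
  pink: (39 − 46.5)² / 46.5 = 1.2097
  white: (41 − 23.25)² / 23.25 = 13.5511
χ² = 4.5188 + 1.2097 + 13.5511 = 19.2796 ≈ 19.280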